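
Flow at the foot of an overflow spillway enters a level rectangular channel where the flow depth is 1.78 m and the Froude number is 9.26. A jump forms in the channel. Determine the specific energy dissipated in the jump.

ΔE = 55.2 m

Fr₁ = 9.26 (given).
From the momentum equation for a rectangular channel, y₂/y₁ = ½[√(1 + 8Fr₁²) − 1] = ½[√687.0 − 1] = 12.6.
y₂ = 12.6 × 1.78 = 22.4 m.
Head loss: ΔE = (y₂ − y₁)³/(4y₁y₂) = (22.4 − 1.78)³/(4×1.78×22.4) = 8815/160 = 55.2 m.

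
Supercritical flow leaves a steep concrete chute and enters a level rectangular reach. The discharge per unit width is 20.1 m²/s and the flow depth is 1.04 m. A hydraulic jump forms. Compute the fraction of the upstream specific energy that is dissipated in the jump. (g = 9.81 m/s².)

ΔE/E₁ = 0.567 (56.7%)

V₁ = q/y₁ = 20.1/1.04 = 19.3 m/s. Fr₁ = V₁/√(g·y₁) = 19.3/√(9.81×1.04) = 6.05.
Bélanger equation: y₂/y₁ = ½[√(1 + 8Fr₁²) − 1] = ½[√293.9 − 1] = 8.07.
y₂ = 8.07 × 1.04 = 8.39 m.
E₁ = y₁ + V₁²/2g = 20.1 m. ΔE = (y₂ − y₁)³/(4y₁y₂) = 11.4 m. ΔE/E₁ = 11.4/20.1 = 0.567.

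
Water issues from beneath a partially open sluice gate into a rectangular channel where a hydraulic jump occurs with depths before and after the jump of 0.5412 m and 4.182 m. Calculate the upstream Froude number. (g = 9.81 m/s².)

Fr₁ = 5.807

For a rectangular channel the momentum equation gives q² = ½·g·y₁·y₂·(y₁ + y₂) = ½×9.81×0.5412×4.182×4.723 = 52.43.
q = √52.43 = 7.241 m²/s.
V₁ = q/y₁ = 13.38 m/s; Fr₁ = V₁/√(g·y₁) = 5.807.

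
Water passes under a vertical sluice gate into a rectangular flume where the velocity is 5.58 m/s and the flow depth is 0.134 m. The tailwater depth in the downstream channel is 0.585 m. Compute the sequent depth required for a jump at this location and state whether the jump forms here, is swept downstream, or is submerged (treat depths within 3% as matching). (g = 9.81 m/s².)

Fr₁ = V₁/√(g·y₁) = 5.58/√(9.81×0.134) = 4.87.
Bélanger equation: y₂/y₁ = ½[√(1 + 8Fr₁²) − 1] = ½[√190.5 − 1] = 6.40.
y₂ = 6.40 × 0.134 = 0.858 m.
Tailwater y_tw = 0.585 m: y_tw < y₂, so the jump is swept downstream.

y₂ = 0.858 m; the jump is swept downstream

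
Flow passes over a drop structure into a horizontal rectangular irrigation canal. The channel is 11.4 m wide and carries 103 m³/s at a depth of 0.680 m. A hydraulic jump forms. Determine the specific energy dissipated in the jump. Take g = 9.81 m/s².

ΔE = 4.86 m

q = Q/b = 103/11.4 = 9.04 m²/s; V₁ = q/y₁ = 13.3 m/s. Fr₁ = V₁/√(g·y₁) = 5.14.
By Bélanger, y₂/y₁ = ½[√(1 + 8Fr₁²) − 1] = ½[√212.7 − 1] = 6.79.
y₂ = 6.79 × 0.680 = 4.62 m.
V₂ = q/y₂ = 9.04/4.62 = 1.96 m/s. E₁ = y₁ + V₁²/2g = 9.68 m; E₂ = y₂ + V₂²/2g = 4.81 m. ΔE = E₁ − E₂ = 4.86 m.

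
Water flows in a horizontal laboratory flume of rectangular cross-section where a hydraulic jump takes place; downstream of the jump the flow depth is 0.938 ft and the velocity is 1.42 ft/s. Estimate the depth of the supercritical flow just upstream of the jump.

Fr₂ = V₂/√(g·y₂) = 1.42/√(32.2×0.938) = 0.258.
Applying the sequent-depth relation in reverse, y₁/y₂ = ½[√(1 + 8Fr₂²) − 1] = ½[√1.534 − 1] = 0.119.
y₁ = 0.119 × 0.938 = 0.112 ft.

y₁ = 0.112 ft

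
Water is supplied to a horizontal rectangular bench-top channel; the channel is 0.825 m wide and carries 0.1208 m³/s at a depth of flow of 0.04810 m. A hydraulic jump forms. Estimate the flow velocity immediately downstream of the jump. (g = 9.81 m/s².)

V₂ = 0.5260 m/s

q = Q/b = 0.1208/0.825 = 0.1464 m²/s; V₁ = q/y₁ = 3.044 m/s. Fr₁ = V₁/√(g·y₁) = 4.432.
Conjugate-depth relation: y₂/y₁ = ½[√(1 + 8Fr₁²) − 1] = ½[√158.11 − 1] = 5.787.
y₂ = 5.787 × 0.04810 = 0.2784 m.
V₂ = q/y₂ = 0.1464/0.2784 = 0.5260 m/s.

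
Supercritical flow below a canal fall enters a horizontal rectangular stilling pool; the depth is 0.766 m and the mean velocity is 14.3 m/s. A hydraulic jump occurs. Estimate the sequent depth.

Fr₁ = V₁/√(g·y₁) = 14.3/√(9.81×0.766) = 5.22.
Bélanger equation: y₂/y₁ = ½[√(1 + 8Fr₁²) − 1] = ½[√218.7 − 1] = 6.89.
y₂ = 6.89 × 0.766 = 5.28 m.

y₂ = 5.28 m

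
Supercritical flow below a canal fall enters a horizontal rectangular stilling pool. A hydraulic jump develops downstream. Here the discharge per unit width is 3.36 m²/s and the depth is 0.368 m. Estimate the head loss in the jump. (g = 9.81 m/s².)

V₁ = q/y₁ = 3.36/0.368 = 9.13 m/s. Fr₁ = V₁/√(g·y₁) = 9.13/√(9.81×0.368) = 4.81.
From the momentum equation for a rectangular channel, y₂/y₁ = ½[√(1 + 8Fr₁²) − 1] = ½[√185.7 − 1] = 6.31.
y₂ = 6.31 × 0.368 = 2.32 m.
Head loss: ΔE = (y₂ − y₁)³/(4y₁y₂) = (2.32 − 0.368)³/(4×0.368×2.32) = 7.48/3.42 = 2.19 m.

ΔE = 2.19 m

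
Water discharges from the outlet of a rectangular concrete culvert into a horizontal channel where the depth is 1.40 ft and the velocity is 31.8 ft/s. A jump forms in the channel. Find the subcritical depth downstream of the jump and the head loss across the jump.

y₂ = 8.70 ft; ΔE = 7.99 ft

Fr₁ = V₁/√(g·y₁) = 31.8/√(32.2×1.40) = 4.74.
Conjugate-depth relation: y₂/y₁ = ½[√(1 + 8Fr₁²) − 1] = ½[√180.5 − 1] = 6.22.
y₂ = 6.22 × 1.40 = 8.70 ft.
Head loss: ΔE = (y₂ − y₁)³/(4y₁y₂) = (8.70 − 1.40)³/(4×1.40×8.70) = 390/48.7 = 7.99 ft.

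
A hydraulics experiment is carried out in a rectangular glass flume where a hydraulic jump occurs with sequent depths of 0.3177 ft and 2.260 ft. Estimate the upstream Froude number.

For a rectangular channel the momentum equation gives q² = ½·g·y₁·y₂·(y₁ + y₂) = ½×32.2×0.3177×2.260×2.578 = 29.80.
q = √29.80 = 5.459 ft²/s.
V₁ = q/y₁ = 17.18 ft/s; Fr₁ = V₁/√(g·y₁) = 5.372.

Fr₁ = 5.372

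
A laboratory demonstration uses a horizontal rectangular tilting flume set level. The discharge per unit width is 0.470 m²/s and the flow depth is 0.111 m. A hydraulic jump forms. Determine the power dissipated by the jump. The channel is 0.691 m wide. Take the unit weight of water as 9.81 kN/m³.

V₁ = q/y₁ = 0.470/0.111 = 4.23 m/s. Fr₁ = V₁/√(g·y₁) = 4.23/√(9.81×0.111) = 4.06.
Bélanger equation: y₂/y₁ = ½[√(1 + 8Fr₁²) − 1] = ½[√132.7 − 1] = 5.26.
y₂ = 5.26 × 0.111 = 0.584 m.
Head loss: ΔE = (y₂ − y₁)³/(4y₁y₂) = (0.584 − 0.111)³/(4×0.111×0.584) = 0.106/0.259 = 0.408 m.
Q = q·b = 0.470 × 0.691 = 0.325 m³/s. P = γ·Q·ΔE = 9.81 × 0.325 × 0.408 = 1.30 kW.

P = 1.30 kW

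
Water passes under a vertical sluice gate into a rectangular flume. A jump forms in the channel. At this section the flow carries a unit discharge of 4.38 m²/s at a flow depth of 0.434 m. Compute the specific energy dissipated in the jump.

ΔE = 2.71 m

V₁ = q/y₁ = 4.38/0.434 = 10.1 m/s. Fr₁ = V₁/√(g·y₁) = 10.1/√(9.81×0.434) = 4.89.
Bélanger equation: y₂/y₁ = ½[√(1 + 8Fr₁²) − 1] = ½[√192.4 − 1] = 6.44.
y₂ = 6.44 × 0.434 = 2.79 m.
V₂ = q/y₂ = 4.38/2.79 = 1.57 m/s. E₁ = y₁ + V₁²/2g = 5.63 m; E₂ = y₂ + V₂²/2g = 2.92 m. ΔE = E₁ − E₂ = 2.71 m.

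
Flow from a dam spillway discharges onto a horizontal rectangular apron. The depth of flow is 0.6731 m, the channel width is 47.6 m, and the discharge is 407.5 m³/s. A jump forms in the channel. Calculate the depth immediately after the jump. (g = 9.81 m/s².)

q = Q/b = 407.5/47.6 = 8.561 m²/s; V₁ = q/y₁ = 12.72 m/s. Fr₁ = V₁/√(g·y₁) = 4.950.
By Bélanger, y₂/y₁ = ½[√(1 + 8Fr₁²) − 1] = ½[√196.99 − 1] = 6.518.
y₂ = 6.518 × 0.6731 = 4.387 m.

y₂ = 4.387 m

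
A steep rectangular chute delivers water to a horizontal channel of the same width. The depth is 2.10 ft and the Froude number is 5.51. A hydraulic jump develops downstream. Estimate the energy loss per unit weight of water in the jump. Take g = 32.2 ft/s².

Fr₁ = 5.51 (given).
Bélanger equation: y₂/y₁ = ½[√(1 + 8Fr₁²) − 1] = ½[√243.9 − 1] = 7.31.
y₂ = 7.31 × 2.10 = 15.3 ft.
V₁ = Fr₁·√(g·y₁) = 5.51×√(32.2×2.10) = 45.3 ft/s; q = V₁·y₁ = 95.1 ft²/s. V₂ = q/y₂ = 95.1/15.3 = 6.20 ft/s. E₁ = y₁ + V₁²/2g = 34.0 ft; E₂ = y₂ + V₂²/2g = 15.9 ft. ΔE = E₁ − E₂ = 18.0 ft.

ΔE = 18.0 ft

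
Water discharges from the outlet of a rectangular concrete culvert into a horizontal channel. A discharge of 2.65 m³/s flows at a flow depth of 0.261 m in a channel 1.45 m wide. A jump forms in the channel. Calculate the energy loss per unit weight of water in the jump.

ΔE = 1.19 m

q = Q/b = 2.65/1.45 = 1.83 m²/s; V₁ = q/y₁ = 7.00 m/s. Fr₁ = V₁/√(g·y₁) = 4.38.
By Bélanger, y₂/y₁ = ½[√(1 + 8Fr₁²) − 1] = ½[√154.2 − 1] = 5.71.
y₂ = 5.71 × 0.261 = 1.49 m.
Head loss: ΔE = (y₂ − y₁)³/(4y₁y₂) = (1.49 − 0.261)³/(4×0.261×1.49) = 1.86/1.56 = 1.19 m.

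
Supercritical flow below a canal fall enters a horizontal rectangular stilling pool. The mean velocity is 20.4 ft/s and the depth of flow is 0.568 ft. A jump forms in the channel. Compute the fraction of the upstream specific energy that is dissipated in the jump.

Fr₁ = V₁/√(g·y₁) = 20.4/√(32.2×0.568) = 4.77.
Sequent-depth ratio: y₂/y₁ = ½[√(1 + 8Fr₁²) − 1] = ½[√183.0 − 1] = 6.26.
y₂ = 6.26 × 0.568 = 3.56 ft.
E₁ = y₁ + V₁²/2g = 7.03 ft. ΔE = (y₂ − y₁)³/(4y₁y₂) = 3.31 ft. ΔE/E₁ = 3.31/7.03 = 0.470.

ΔE/E₁ = 0.470 (47.0%)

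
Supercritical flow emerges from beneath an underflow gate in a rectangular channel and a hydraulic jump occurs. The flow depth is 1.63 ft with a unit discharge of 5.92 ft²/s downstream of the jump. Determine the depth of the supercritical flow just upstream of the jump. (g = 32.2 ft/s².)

V₂ = q/y₂ = 5.92/1.63 = 3.63 ft/s; Fr₂ = V₂/√(g·y₂) = 0.501.
From the momentum equation (using Fr₂), y₁/y₂ = ½[√(1 + 8Fr₂²) − 1] = ½[√3.011 − 1] = 0.368.
y₁ = 0.368 × 1.63 = 0.599 ft.

y₁ = 0.599 ft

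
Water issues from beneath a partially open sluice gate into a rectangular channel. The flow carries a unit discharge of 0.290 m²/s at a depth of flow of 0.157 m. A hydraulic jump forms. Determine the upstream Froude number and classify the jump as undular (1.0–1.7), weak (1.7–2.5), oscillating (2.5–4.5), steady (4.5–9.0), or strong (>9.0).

Fr₁ = 1.49; undular jump

V₁ = q/y₁ = 0.290/0.157 = 1.85 m/s. Fr₁ = V₁/√(g·y₁) = 1.85/√(9.81×0.157) = 1.49.
Fr₁ = 1.49 lies in the undular range.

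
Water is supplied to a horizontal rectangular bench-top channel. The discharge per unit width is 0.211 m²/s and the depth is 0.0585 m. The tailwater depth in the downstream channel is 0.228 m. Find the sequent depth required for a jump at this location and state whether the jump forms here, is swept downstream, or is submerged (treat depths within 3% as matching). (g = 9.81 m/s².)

V₁ = q/y₁ = 0.211/0.0585 = 3.61 m/s. Fr₁ = V₁/√(g·y₁) = 3.61/√(9.81×0.0585) = 4.76.
Bélanger equation: y₂/y₁ = ½[√(1 + 8Fr₁²) − 1] = ½[√182.4 − 1] = 6.25.
y₂ = 6.25 × 0.0585 = 0.366 m.
Tailwater y_tw = 0.228 m: y_tw < y₂, so the jump is swept downstream.

y₂ = 0.366 m; the jump is swept downstream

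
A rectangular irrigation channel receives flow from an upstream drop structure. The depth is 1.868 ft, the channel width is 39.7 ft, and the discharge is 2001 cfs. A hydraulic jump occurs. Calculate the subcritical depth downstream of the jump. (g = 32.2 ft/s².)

q = Q/b = 2001/39.7 = 50.40 ft²/s; V₁ = q/y₁ = 26.98 ft/s. Fr₁ = V₁/√(g·y₁) = 3.479.
From the momentum equation for a rectangular channel, y₂/y₁ = ½[√(1 + 8Fr₁²) − 1] = ½[√97.832 − 1] = 4.445.
y₂ = 4.445 × 1.868 = 8.304 ft.

y₂ = 8.304 ft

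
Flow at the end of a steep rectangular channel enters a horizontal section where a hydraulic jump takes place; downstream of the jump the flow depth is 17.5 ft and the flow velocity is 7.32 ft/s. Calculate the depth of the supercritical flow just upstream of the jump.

Fr₂ = V₂/√(g·y₂) = 7.32/√(32.2×17.5) = 0.308.
Applying the sequent-depth relation in reverse, y₁/y₂ = ½[√(1 + 8Fr₂²) − 1] = ½[√1.761 − 1] = 0.163.
y₁ = 0.163 × 17.5 = 2.86 ft.

y₁ = 2.86 ft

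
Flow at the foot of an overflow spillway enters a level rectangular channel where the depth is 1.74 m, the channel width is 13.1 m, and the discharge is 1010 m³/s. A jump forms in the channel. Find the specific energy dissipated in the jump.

q = Q/b = 1010/13.1 = 77.1 m²/s; V₁ = q/y₁ = 44.3 m/s. Fr₁ = V₁/√(g·y₁) = 10.7.
Bélanger equation: y₂/y₁ = ½[√(1 + 8Fr₁²) − 1] = ½[√921.2 − 1] = 14.7.
y₂ = 14.7 × 1.74 = 25.5 m.
Head loss: ΔE = (y₂ − y₁)³/(4y₁y₂) = (25.5 − 1.74)³/(4×1.74×25.5) = 13473/178 = 75.8 m.

ΔE = 75.8 m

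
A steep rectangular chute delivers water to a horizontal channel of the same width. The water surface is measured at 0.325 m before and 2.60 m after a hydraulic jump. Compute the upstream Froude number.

For a rectangular channel the momentum equation gives q² = ½·g·y₁·y₂·(y₁ + y₂) = ½×9.81×0.325×2.60×2.93 = 12.1.
q = √12.1 = 3.48 m²/s.
V₁ = q/y₁ = 10.7 m/s; Fr₁ = V₁/√(g·y₁) = 6.00.

Fr₁ = 6.00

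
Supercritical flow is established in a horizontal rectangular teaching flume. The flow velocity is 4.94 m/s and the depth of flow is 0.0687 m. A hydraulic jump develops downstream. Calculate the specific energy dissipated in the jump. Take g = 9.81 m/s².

ΔE = 0.742 m

Fr₁ = V₁/√(g·y₁) = 4.94/√(9.81×0.0687) = 6.02.
Sequent-depth ratio: y₂/y₁ = ½[√(1 + 8Fr₁²) − 1] = ½[√290.7 − 1] = 8.02.
y₂ = 8.02 × 0.0687 = 0.551 m.
Head loss: ΔE = (y₂ − y₁)³/(4y₁y₂) = (0.551 − 0.0687)³/(4×0.0687×0.551) = 0.112/0.151 = 0.742 m.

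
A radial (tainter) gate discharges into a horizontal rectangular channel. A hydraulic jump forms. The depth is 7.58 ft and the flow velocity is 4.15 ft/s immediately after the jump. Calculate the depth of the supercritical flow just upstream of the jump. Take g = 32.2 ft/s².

Fr₂ = V₂/√(g·y₂) = 4.15/√(32.2×7.58) = 0.266.
The Bélanger relation is symmetric: y₁/y₂ = ½[√(1 + 8Fr₂²) − 1] = ½[√1.564 − 1] = 0.125.
y₁ = 0.125 × 7.58 = 0.951 ft.

y₁ = 0.951 ft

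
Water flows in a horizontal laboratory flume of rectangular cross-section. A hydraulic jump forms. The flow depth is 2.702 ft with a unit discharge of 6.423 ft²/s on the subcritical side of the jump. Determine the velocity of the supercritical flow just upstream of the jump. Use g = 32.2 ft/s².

V₂ = q/y₂ = 6.423/2.702 = 2.377 ft/s; Fr₂ = V₂/√(g·y₂) = 0.2548.
From the momentum equation (using Fr₂), y₁/y₂ = ½[√(1 + 8Fr₂²) − 1] = ½[√1.5196 − 1] = 0.1164.
y₁ = 0.1164 × 2.702 = 0.3144 ft.
V₁ = q/y₁ = 6.423/0.3144 = 20.43 ft/s.

V₁ = 20.43 ft/s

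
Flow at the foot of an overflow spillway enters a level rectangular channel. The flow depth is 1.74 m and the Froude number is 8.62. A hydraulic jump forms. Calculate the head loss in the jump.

Fr₁ = 8.62 (given).
Sequent-depth ratio: y₂/y₁ = ½[√(1 + 8Fr₁²) − 1] = ½[√595.4 − 1] = 11.7.
y₂ = 11.7 × 1.74 = 20.4 m.
Head loss: ΔE = (y₂ − y₁)³/(4y₁y₂) = (20.4 − 1.74)³/(4×1.74×20.4) = 6455/142 = 45.6 m.

ΔE = 45.6 m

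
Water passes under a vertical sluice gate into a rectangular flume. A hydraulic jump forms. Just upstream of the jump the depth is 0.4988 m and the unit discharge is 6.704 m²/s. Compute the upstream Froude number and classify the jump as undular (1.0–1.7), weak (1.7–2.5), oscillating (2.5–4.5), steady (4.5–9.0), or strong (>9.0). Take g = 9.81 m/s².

Fr₁ = 6.076; steady jump

V₁ = q/y₁ = 6.704/0.4988 = 13.44 m/s. Fr₁ = V₁/√(g·y₁) = 13.44/√(9.81×0.4988) = 6.076.
Fr₁ = 6.076 lies in the steady range.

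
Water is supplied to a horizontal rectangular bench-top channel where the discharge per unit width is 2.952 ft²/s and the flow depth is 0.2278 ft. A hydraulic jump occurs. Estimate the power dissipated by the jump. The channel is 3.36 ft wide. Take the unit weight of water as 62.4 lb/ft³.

V₁ = q/y₁ = 2.952/0.2278 = 12.96 ft/s. Fr₁ = V₁/√(g·y₁) = 12.96/√(32.2×0.2278) = 4.785.
Bélanger equation: y₂/y₁ = ½[√(1 + 8Fr₁²) − 1] = ½[√184.15 − 1] = 6.285.
y₂ = 6.285 × 0.2278 = 1.432 ft.
V₂ = q/y₂ = 2.952/1.432 = 2.062 ft/s. E₁ = y₁ + V₁²/2g = 2.835 ft; E₂ = y₂ + V₂²/2g = 1.498 ft. ΔE = E₁ − E₂ = 1.338 ft.
Q = q·b = 2.952 × 3.36 = 9.919 cfs. P = γ·Q·ΔE/550 = 62.4 × 9.919 × 1.338 / 550 = 1.505 hp.

P = 1.505 hp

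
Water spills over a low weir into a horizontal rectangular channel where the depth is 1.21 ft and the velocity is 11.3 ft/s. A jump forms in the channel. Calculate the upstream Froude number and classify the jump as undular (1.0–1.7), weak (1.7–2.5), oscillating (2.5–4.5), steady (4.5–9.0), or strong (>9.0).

Fr₁ = V₁/√(g·y₁) = 11.3/√(32.2×1.21) = 1.81.
Fr₁ = 1.81 lies in the weak range.

Fr₁ = 1.81; weak jump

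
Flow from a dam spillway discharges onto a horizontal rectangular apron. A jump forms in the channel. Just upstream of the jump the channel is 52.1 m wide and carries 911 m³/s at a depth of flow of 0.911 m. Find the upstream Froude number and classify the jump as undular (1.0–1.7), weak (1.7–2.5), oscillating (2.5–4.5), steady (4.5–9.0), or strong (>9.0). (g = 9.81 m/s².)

q = Q/b = 911/52.1 = 17.5 m²/s; V₁ = q/y₁ = 19.2 m/s. Fr₁ = V₁/√(g·y₁) = 6.42.
Fr₁ = 6.42 lies in the steady range.

Fr₁ = 6.42; steady jump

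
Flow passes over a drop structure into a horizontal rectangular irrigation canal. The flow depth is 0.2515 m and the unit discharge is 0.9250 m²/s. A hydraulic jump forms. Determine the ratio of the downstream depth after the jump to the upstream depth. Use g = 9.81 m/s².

V₁ = q/y₁ = 0.9250/0.2515 = 3.678 m/s. Fr₁ = V₁/√(g·y₁) = 3.678/√(9.81×0.2515) = 2.342.
Bélanger equation: y₂/y₁ = ½[√(1 + 8Fr₁²) − 1] = ½[√44.862 − 1] = 2.849.

y₂/y₁ = 2.849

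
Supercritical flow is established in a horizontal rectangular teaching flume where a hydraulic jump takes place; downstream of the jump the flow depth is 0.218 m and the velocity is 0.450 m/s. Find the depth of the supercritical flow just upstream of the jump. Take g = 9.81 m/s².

Fr₂ = V₂/√(g·y₂) = 0.450/√(9.81×0.218) = 0.308.
Applying the sequent-depth relation in reverse, y₁/y₂ = ½[√(1 + 8Fr₂²) − 1] = ½[√1.758 − 1] = 0.163.
y₁ = 0.163 × 0.218 = 0.0355 m.

y₁ = 0.0355 m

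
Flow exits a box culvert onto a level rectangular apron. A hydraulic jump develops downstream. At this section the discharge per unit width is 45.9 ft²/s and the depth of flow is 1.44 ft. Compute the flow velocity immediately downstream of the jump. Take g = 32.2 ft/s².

V₁ = q/y₁ = 45.9/1.44 = 31.9 ft/s. Fr₁ = V₁/√(g·y₁) = 31.9/√(32.2×1.44) = 4.68.
From the momentum equation for a rectangular channel, y₂/y₁ = ½[√(1 + 8Fr₁²) − 1] = ½[√176.3 − 1] = 6.14.
y₂ = 6.14 × 1.44 = 8.84 ft.
V₂ = q/y₂ = 45.9/8.84 = 5.19 ft/s.

V₂ = 5.19 ft/s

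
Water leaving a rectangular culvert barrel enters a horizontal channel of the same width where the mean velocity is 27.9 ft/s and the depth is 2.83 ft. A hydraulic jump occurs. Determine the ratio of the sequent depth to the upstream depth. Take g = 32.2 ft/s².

Fr₁ = V₁/√(g·y₁) = 27.9/√(32.2×2.83) = 2.92.
From the momentum equation for a rectangular channel, y₂/y₁ = ½[√(1 + 8Fr₁²) − 1] = ½[√69.34 − 1] = 3.66.

y₂/y₁ = 3.66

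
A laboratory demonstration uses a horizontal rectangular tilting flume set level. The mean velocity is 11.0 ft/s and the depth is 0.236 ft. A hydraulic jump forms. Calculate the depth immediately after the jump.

Fr₁ = V₁/√(g·y₁) = 11.0/√(32.2×0.236) = 3.99.
Bélanger equation: y₂/y₁ = ½[√(1 + 8Fr₁²) − 1] = ½[√128.4 − 1] = 5.17.
y₂ = 5.17 × 0.236 = 1.22 ft.

y₂ = 1.22 ft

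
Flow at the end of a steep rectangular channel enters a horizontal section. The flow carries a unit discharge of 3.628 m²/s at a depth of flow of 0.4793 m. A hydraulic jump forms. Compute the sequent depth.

V₁ = q/y₁ = 3.628/0.4793 = 7.569 m/s. Fr₁ = V₁/√(g·y₁) = 7.569/√(9.81×0.4793) = 3.491.
Sequent-depth ratio: y₂/y₁ = ½[√(1 + 8Fr₁²) − 1] = ½[√98.484 − 1] = 4.462.
y₂ = 4.462 × 0.4793 = 2.139 m.

y₂ = 2.139 m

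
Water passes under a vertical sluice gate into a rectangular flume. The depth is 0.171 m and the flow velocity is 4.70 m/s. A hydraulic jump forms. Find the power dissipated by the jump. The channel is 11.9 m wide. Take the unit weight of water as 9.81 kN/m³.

Fr₁ = V₁/√(g·y₁) = 4.70/√(9.81×0.171) = 3.63.
Sequent-depth ratio: y₂/y₁ = ½[√(1 + 8Fr₁²) − 1] = ½[√106.3 − 1] = 4.66.
y₂ = 4.66 × 0.171 = 0.796 m.
q = V₁·y₁ = 4.70 × 0.171 = 0.804 m²/s. V₂ = q/y₂ = 0.804/0.796 = 1.01 m/s. E₁ = y₁ + V₁²/2g = 1.30 m; E₂ = y₂ + V₂²/2g = 0.848 m. ΔE = E₁ − E₂ = 0.449 m.
Q = q·b = 0.804 × 11.9 = 9.56 m³/s. P = γ·Q·ΔE = 9.81 × 9.56 × 0.449 = 42.1 kW.

P = 42.1 kW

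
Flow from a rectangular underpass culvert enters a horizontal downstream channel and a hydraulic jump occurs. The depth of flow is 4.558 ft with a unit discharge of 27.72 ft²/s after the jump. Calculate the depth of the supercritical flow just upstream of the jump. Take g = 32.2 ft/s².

V₂ = q/y₂ = 27.72/4.558 = 6.082 ft/s; Fr₂ = V₂/√(g·y₂) = 0.5020.
Applying the sequent-depth relation in reverse, y₁/y₂ = ½[√(1 + 8Fr₂²) − 1] = ½[√3.0160 − 1] = 0.3683.
y₁ = 0.3683 × 4.558 = 1.679 ft.

y₁ = 1.679 ft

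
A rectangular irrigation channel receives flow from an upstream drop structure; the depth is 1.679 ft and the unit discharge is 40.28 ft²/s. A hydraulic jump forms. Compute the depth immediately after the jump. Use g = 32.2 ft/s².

y₂ = 6.953 ft

V₁ = q/y₁ = 40.28/1.679 = 23.99 ft/s. Fr₁ = V₁/√(g·y₁) = 23.99/√(32.2×1.679) = 3.263.
Sequent-depth ratio: y₂/y₁ = ½[√(1 + 8Fr₁²) − 1] = ½[√86.165 − 1] = 4.141.
y₂ = 4.141 × 1.679 = 6.953 ft.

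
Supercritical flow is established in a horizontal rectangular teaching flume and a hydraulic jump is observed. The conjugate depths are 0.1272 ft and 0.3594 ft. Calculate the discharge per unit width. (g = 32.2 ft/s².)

For a rectangular channel the momentum equation gives q² = ½·g·y₁·y₂·(y₁ + y₂) = ½×32.2×0.1272×0.3594×0.4866 = 0.3581.
q = √0.3581 = 0.5985 ft²/s.

q = 0.5985 ft²/s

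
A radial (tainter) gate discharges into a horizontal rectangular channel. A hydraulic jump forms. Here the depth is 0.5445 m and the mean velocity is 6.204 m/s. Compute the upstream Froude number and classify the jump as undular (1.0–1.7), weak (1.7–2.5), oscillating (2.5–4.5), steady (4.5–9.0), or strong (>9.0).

Fr₁ = 2.684; oscillating jump

Fr₁ = V₁/√(g·y₁) = 6.204/√(9.81×0.5445) = 2.684.
Fr₁ = 2.684 lies in the oscillating range.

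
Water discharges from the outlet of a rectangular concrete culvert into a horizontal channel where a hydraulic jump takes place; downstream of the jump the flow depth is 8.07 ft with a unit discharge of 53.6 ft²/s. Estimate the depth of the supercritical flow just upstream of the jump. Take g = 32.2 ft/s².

V₂ = q/y₂ = 53.6/8.07 = 6.64 ft/s; Fr₂ = V₂/√(g·y₂) = 0.412.
Since the conjugate-depth ratio holds either way, y₁/y₂ = ½[√(1 + 8Fr₂²) − 1] = ½[√2.358 − 1] = 0.268.
y₁ = 0.268 × 8.07 = 2.16 ft.

y₁ = 2.16 ft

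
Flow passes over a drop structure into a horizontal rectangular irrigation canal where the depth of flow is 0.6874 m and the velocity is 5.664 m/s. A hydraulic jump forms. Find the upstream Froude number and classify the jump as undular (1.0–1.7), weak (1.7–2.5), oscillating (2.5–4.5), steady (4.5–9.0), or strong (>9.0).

Fr₁ = V₁/√(g·y₁) = 5.664/√(9.81×0.6874) = 2.181.
Fr₁ = 2.181 lies in the weak range.

Fr₁ = 2.181; weak jump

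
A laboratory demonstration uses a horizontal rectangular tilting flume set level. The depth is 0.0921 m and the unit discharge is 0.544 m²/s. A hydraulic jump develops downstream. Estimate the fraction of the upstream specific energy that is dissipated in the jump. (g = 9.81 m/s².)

ΔE/E₁ = 0.577 (57.7%)

V₁ = q/y₁ = 0.544/0.0921 = 5.91 m/s. Fr₁ = V₁/√(g·y₁) = 5.91/√(9.81×0.0921) = 6.21.
From the momentum equation for a rectangular channel, y₂/y₁ = ½[√(1 + 8Fr₁²) − 1] = ½[√309.9 − 1] = 8.30.
y₂ = 8.30 × 0.0921 = 0.765 m.
E₁ = y₁ + V₁²/2g = 1.87 m. ΔE = (y₂ − y₁)³/(4y₁y₂) = 1.08 m. ΔE/E₁ = 1.08/1.87 = 0.577.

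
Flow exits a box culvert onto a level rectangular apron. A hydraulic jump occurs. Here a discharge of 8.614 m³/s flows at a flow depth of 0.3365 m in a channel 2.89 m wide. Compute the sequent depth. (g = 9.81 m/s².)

q = Q/b = 8.614/2.89 = 2.981 m²/s; V₁ = q/y₁ = 8.858 m/s. Fr₁ = V₁/√(g·y₁) = 4.875.
Sequent-depth ratio: y₂/y₁ = ½[√(1 + 8Fr₁²) − 1] = ½[√191.14 − 1] = 6.413.
y₂ = 6.413 × 0.3365 = 2.158 m.

y₂ = 2.158 m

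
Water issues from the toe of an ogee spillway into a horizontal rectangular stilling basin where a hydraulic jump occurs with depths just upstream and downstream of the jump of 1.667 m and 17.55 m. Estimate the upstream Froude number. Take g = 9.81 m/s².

Fr₁ = 7.790

For a rectangular channel the momentum equation gives q² = ½·g·y₁·y₂·(y₁ + y₂) = ½×9.81×1.667×17.55×19.22 = 2758.
q = √2758 = 52.51 m²/s.
V₁ = q/y₁ = 31.50 m/s; Fr₁ = V₁/√(g·y₁) = 7.790.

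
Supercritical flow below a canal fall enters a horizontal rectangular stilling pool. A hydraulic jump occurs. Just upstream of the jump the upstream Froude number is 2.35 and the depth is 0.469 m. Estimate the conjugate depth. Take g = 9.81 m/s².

Fr₁ = 2.35 (given).
From the momentum equation for a rectangular channel, y₂/y₁ = ½[√(1 + 8Fr₁²) − 1] = ½[√45.18 − 1] = 2.86.
y₂ = 2.86 × 0.469 = 1.34 m.

y₂ = 1.34 m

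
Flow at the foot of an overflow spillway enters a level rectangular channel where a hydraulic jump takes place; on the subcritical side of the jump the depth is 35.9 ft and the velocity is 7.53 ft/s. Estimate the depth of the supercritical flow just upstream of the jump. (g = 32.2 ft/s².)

y₁ = 3.23 ft

Fr₂ = V₂/√(g·y₂) = 7.53/√(32.2×35.9) = 0.221.
Applying the sequent-depth relation in reverse, y₁/y₂ = ½[√(1 + 8Fr₂²) − 1] = ½[√1.392 − 1] = 0.0900.
y₁ = 0.0900 × 35.9 = 3.23 ft.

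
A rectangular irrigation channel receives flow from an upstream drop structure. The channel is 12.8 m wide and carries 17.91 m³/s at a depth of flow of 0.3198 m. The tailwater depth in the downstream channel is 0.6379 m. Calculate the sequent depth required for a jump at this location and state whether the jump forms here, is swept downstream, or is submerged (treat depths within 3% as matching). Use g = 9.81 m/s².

y₂ = 0.9687 m; the jump is swept downstream

q = Q/b = 17.91/12.8 = 1.399 m²/s; V₁ = q/y₁ = 4.375 m/s. Fr₁ = V₁/√(g·y₁) = 2.470.
Conjugate-depth relation: y₂/y₁ = ½[√(1 + 8Fr₁²) − 1] = ½[√49.815 − 1] = 3.029.
y₂ = 3.029 × 0.3198 = 0.9687 m.
Tailwater y_tw = 0.6379 m: y_tw < y₂, so the jump is swept downstream.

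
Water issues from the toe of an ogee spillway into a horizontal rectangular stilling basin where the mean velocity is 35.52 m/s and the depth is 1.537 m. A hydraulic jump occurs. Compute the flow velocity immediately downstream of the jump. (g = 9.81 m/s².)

Fr₁ = V₁/√(g·y₁) = 35.52/√(9.81×1.537) = 9.147.
Bélanger equation: y₂/y₁ = ½[√(1 + 8Fr₁²) − 1] = ½[√670.41 − 1] = 12.45.
y₂ = 12.45 × 1.537 = 19.13 m.
q = V₁·y₁ = 35.52 × 1.537 = 54.59 m²/s.
V₂ = q/y₂ = 54.59/19.13 = 2.854 m/s.

V₂ = 2.854 m/s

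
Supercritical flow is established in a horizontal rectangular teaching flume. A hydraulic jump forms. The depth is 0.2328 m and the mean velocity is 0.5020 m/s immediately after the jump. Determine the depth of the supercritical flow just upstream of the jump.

Fr₂ = V₂/√(g·y₂) = 0.5020/√(9.81×0.2328) = 0.3322.
From the momentum equation (using Fr₂), y₁/y₂ = ½[√(1 + 8Fr₂²) − 1] = ½[√1.8828 − 1] = 0.1861.
y₁ = 0.1861 × 0.2328 = 0.04332 m.

y₁ = 0.04332 m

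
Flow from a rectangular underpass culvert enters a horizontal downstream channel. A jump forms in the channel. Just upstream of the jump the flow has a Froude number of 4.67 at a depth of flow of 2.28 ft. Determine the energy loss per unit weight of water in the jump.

ΔE = 12.5 ft

Fr₁ = 4.67 (given).
From the momentum equation for a rectangular channel, y₂/y₁ = ½[√(1 + 8Fr₁²) − 1] = ½[√175.5 − 1] = 6.12.
y₂ = 6.12 × 2.28 = 14.0 ft.
V₁ = Fr₁·√(g·y₁) = 4.67×√(32.2×2.28) = 40.0 ft/s; q = V₁·y₁ = 91.2 ft²/s. V₂ = q/y₂ = 91.2/14.0 = 6.53 ft/s. E₁ = y₁ + V₁²/2g = 27.1 ft; E₂ = y₂ + V₂²/2g = 14.6 ft. ΔE = E₁ − E₂ = 12.5 ft.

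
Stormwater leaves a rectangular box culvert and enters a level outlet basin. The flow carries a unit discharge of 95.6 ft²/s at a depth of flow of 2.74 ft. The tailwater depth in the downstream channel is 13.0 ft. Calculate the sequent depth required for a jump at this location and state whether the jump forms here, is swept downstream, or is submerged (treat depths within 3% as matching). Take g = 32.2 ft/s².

V₁ = q/y₁ = 95.6/2.74 = 34.9 ft/s. Fr₁ = V₁/√(g·y₁) = 34.9/√(32.2×2.74) = 3.71.
Sequent-depth ratio: y₂/y₁ = ½[√(1 + 8Fr₁²) − 1] = ½[√111.4 − 1] = 4.78.
y₂ = 4.78 × 2.74 = 13.1 ft.
Tailwater y_tw = 13.0 ft: y_tw ≈ y₂, so the jump forms here.

y₂ = 13.1 ft; the jump forms here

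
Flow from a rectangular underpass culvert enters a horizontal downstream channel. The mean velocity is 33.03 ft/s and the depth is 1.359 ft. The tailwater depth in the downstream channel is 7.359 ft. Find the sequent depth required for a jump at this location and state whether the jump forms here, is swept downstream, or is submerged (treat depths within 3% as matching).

y₂ = 8.941 ft; the jump is swept downstream

Fr₁ = V₁/√(g·y₁) = 33.03/√(32.2×1.359) = 4.993.
From the momentum equation for a rectangular channel, y₂/y₁ = ½[√(1 + 8Fr₁²) − 1] = ½[√200.45 − 1] = 6.579.
y₂ = 6.579 × 1.359 = 8.941 ft.
Tailwater y_tw = 7.359 ft: y_tw < y₂, so the jump is swept downstream.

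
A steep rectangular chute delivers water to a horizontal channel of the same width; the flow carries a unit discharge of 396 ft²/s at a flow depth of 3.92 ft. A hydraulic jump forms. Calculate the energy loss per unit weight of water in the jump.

ΔE = 113 ft

V₁ = q/y₁ = 396/3.92 = 101 ft/s. Fr₁ = V₁/√(g·y₁) = 101/√(32.2×3.92) = 8.99.
By Bélanger, y₂/y₁ = ½[√(1 + 8Fr₁²) − 1] = ½[√647.8 − 1] = 12.2.
y₂ = 12.2 × 3.92 = 47.9 ft.
Head loss: ΔE = (y₂ − y₁)³/(4y₁y₂) = (47.9 − 3.92)³/(4×3.92×47.9) = 85216/751 = 113 ft.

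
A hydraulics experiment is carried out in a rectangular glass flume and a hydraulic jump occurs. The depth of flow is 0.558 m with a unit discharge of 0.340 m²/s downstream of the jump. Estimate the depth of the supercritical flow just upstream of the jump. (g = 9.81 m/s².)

V₂ = q/y₂ = 0.340/0.558 = 0.609 m/s; Fr₂ = V₂/√(g·y₂) = 0.260.
The Bélanger relation is symmetric: y₁/y₂ = ½[√(1 + 8Fr₂²) − 1] = ½[√1.543 − 1] = 0.121.
y₁ = 0.121 × 0.558 = 0.0675 m.

y₁ = 0.0675 m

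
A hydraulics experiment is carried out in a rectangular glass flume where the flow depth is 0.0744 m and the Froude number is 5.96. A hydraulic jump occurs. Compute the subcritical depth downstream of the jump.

y₂ = 0.591 m

Fr₁ = 5.96 (given).
Conjugate-depth relation: y₂/y₁ = ½[√(1 + 8Fr₁²) − 1] = ½[√285.2 − 1] = 7.94.
y₂ = 7.94 × 0.0744 = 0.591 m.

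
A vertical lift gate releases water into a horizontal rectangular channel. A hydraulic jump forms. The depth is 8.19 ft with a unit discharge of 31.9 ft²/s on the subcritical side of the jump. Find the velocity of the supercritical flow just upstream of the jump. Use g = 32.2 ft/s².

V₂ = q/y₂ = 31.9/8.19 = 3.89 ft/s; Fr₂ = V₂/√(g·y₂) = 0.240.
From the momentum equation (using Fr₂), y₁/y₂ = ½[√(1 + 8Fr₂²) − 1] = ½[√1.460 − 1] = 0.104.
y₁ = 0.104 × 8.19 = 0.853 ft.
V₁ = q/y₁ = 31.9/0.853 = 37.4 ft/s.

V₁ = 37.4 ft/s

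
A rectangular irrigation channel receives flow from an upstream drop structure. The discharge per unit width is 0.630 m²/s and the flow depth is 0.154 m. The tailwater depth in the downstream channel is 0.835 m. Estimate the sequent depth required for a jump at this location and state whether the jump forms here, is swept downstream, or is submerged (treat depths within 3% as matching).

V₁ = q/y₁ = 0.630/0.154 = 4.09 m/s. Fr₁ = V₁/√(g·y₁) = 4.09/√(9.81×0.154) = 3.33.
By Bélanger, y₂/y₁ = ½[√(1 + 8Fr₁²) − 1] = ½[√89.62 − 1] = 4.23.
y₂ = 4.23 × 0.154 = 0.652 m.
Tailwater y_tw = 0.835 m: y_tw > y₂, so the jump is submerged.

y₂ = 0.652 m; the jump is submerged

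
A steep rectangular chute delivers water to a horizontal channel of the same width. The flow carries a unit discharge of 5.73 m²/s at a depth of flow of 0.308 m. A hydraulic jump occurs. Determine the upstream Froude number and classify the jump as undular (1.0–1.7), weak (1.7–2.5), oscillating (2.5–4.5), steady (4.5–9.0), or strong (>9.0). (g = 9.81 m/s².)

V₁ = q/y₁ = 5.73/0.308 = 18.6 m/s. Fr₁ = V₁/√(g·y₁) = 18.6/√(9.81×0.308) = 10.7.
Fr₁ = 10.7 lies in the strong range.

Fr₁ = 10.7; strong jump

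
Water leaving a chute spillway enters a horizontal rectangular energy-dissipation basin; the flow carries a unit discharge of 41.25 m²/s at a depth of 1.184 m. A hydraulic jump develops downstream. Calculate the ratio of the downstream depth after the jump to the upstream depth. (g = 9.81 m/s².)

y₂/y₁ = 13.97

V₁ = q/y₁ = 41.25/1.184 = 34.84 m/s. Fr₁ = V₁/√(g·y₁) = 34.84/√(9.81×1.184) = 10.22.
From the momentum equation for a rectangular channel, y₂/y₁ = ½[√(1 + 8Fr₁²) − 1] = ½[√837.01 − 1] = 13.97.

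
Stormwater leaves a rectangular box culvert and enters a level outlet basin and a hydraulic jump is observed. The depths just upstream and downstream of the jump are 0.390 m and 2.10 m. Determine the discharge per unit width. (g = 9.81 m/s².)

For a rectangular channel the momentum equation gives q² = ½·g·y₁·y₂·(y₁ + y₂) = ½×9.81×0.390×2.10×2.49 = 10.0.
q = √10.0 = 3.16 m²/s.

q = 3.16 m²/s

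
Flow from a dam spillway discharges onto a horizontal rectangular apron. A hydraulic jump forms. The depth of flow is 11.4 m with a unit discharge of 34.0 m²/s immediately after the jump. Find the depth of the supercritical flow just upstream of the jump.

V₂ = q/y₂ = 34.0/11.4 = 2.98 m/s; Fr₂ = V₂/√(g·y₂) = 0.282.
The Bélanger relation is symmetric: y₁/y₂ = ½[√(1 + 8Fr₂²) − 1] = ½[√1.636 − 1] = 0.140.
y₁ = 0.140 × 11.4 = 1.59 m.

y₁ = 1.59 m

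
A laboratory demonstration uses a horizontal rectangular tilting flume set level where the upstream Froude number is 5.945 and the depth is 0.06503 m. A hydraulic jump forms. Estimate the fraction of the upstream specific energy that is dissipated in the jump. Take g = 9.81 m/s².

ΔE/E₁ = 0.561 (56.1%)

Fr₁ = 5.945 (given).
Sequent-depth ratio: y₂/y₁ = ½[√(1 + 8Fr₁²) − 1] = ½[√283.74 − 1] = 7.922.
y₂ = 7.922 × 0.06503 = 0.5152 m.
E₁ = y₁(1 + Fr₁²/2) = 0.06503×(1 + 5.945²/2) = 1.214 m. ΔE = (y₂ − y₁)³/(4y₁y₂) = 0.6807 m. ΔE/E₁ = 0.6807/1.214 = 0.561.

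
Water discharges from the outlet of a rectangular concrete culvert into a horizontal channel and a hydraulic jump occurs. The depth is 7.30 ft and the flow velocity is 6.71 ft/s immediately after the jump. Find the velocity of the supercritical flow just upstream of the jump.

V₁ = 22.7 ft/s

Fr₂ = V₂/√(g·y₂) = 6.71/√(32.2×7.30) = 0.438.
Since the conjugate-depth ratio holds either way, y₁/y₂ = ½[√(1 + 8Fr₂²) − 1] = ½[√2.532 − 1] = 0.296.
y₁ = 0.296 × 7.30 = 2.16 ft.
V₁ = q/y₁ = 49.0/2.16 = 22.7 ft/s.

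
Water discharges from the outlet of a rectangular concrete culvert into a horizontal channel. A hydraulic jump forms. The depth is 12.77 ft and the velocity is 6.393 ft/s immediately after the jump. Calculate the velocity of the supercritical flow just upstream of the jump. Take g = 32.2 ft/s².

Fr₂ = V₂/√(g·y₂) = 6.393/√(32.2×12.77) = 0.3153.
Applying the sequent-depth relation in reverse, y₁/y₂ = ½[√(1 + 8Fr₂²) − 1] = ½[√1.7952 − 1] = 0.1699.
y₁ = 0.1699 × 12.77 = 2.170 ft.
V₁ = q/y₁ = 81.64/2.170 = 37.62 ft/s.

V₁ = 37.62 ft/s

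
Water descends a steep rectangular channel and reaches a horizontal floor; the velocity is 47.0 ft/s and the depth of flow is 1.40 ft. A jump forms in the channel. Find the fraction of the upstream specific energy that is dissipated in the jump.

Fr₁ = V₁/√(g·y₁) = 47.0/√(32.2×1.40) = 7.00.
From the momentum equation for a rectangular channel, y₂/y₁ = ½[√(1 + 8Fr₁²) − 1] = ½[√393.0 − 1] = 9.41.
y₂ = 9.41 × 1.40 = 13.2 ft.
E₁ = y₁ + V₁²/2g = 35.7 ft. ΔE = (y₂ − y₁)³/(4y₁y₂) = 22.1 ft. ΔE/E₁ = 22.1/35.7 = 0.620.

ΔE/E₁ = 0.620 (62.0%)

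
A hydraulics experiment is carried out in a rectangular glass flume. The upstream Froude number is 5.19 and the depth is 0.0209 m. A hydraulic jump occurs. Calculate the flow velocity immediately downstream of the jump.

Fr₁ = 5.19 (given).
By Bélanger, y₂/y₁ = ½[√(1 + 8Fr₁²) − 1] = ½[√216.5 − 1] = 6.86.
y₂ = 6.86 × 0.0209 = 0.143 m.
V₁ = Fr₁·√(g·y₁) = 5.19×√(9.81×0.0209) = 2.35 m/s; q = V₁·y₁ = 0.0491 m²/s.
V₂ = q/y₂ = 0.0491/0.143 = 0.343 m/s.

V₂ = 0.343 m/s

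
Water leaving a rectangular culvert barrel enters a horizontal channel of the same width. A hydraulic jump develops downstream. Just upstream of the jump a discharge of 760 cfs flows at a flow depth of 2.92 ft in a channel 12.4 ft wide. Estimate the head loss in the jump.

q = Q/b = 760/12.4 = 61.3 ft²/s; V₁ = q/y₁ = 21.0 ft/s. Fr₁ = V₁/√(g·y₁) = 2.16.
From the momentum equation for a rectangular channel, y₂/y₁ = ½[√(1 + 8Fr₁²) − 1] = ½[√38.49 − 1] = 2.60.
y₂ = 2.60 × 2.92 = 7.60 ft.
Head loss: ΔE = (y₂ − y₁)³/(4y₁y₂) = (7.60 − 2.92)³/(4×2.92×7.60) = 102/88.7 = 1.15 ft.

ΔE = 1.15 ft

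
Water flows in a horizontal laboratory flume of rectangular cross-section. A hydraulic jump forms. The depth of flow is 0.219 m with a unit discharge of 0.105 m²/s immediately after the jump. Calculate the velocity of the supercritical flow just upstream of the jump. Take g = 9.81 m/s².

V₁ = 2.65 m/s

V₂ = q/y₂ = 0.105/0.219 = 0.479 m/s; Fr₂ = V₂/√(g·y₂) = 0.327.
The Bélanger relation is symmetric: y₁/y₂ = ½[√(1 + 8Fr₂²) − 1] = ½[√1.856 − 1] = 0.181.
y₁ = 0.181 × 0.219 = 0.0397 m.
V₁ = q/y₁ = 0.105/0.0397 = 2.65 m/s.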